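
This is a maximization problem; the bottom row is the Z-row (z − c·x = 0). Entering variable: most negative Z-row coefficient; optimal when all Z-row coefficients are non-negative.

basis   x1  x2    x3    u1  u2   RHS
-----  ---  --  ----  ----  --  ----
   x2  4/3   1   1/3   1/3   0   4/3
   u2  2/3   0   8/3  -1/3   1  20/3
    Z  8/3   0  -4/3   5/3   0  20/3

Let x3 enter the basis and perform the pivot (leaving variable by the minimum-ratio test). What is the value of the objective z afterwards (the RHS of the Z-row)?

10

Ratio test on column x3 — row 1: (4/3)/(1/3) = 4; row 2: (20/3)/(8/3) = 5/2. Minimum is 5/2 at row 2 (u2 leaves); pivot element 8/3.
Pivot on row 2; the Z-row RHS becomes 20/3 − (-4/3)·(5/2) = 10.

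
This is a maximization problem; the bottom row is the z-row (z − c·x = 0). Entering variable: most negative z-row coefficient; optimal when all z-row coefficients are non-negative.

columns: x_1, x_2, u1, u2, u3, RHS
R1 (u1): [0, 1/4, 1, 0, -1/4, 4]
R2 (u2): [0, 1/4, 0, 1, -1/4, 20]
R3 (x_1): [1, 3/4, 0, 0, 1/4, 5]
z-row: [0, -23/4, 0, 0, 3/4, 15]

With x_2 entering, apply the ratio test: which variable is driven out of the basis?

Column x_2 entries and ratios — u1: 4/(1/4) = 16; u2: 20/(1/4) = 80; x_1: 5/(3/4) = 20/3.
Smallest ratio is 20/3 in the row of x_1, so x_1 leaves.

x_1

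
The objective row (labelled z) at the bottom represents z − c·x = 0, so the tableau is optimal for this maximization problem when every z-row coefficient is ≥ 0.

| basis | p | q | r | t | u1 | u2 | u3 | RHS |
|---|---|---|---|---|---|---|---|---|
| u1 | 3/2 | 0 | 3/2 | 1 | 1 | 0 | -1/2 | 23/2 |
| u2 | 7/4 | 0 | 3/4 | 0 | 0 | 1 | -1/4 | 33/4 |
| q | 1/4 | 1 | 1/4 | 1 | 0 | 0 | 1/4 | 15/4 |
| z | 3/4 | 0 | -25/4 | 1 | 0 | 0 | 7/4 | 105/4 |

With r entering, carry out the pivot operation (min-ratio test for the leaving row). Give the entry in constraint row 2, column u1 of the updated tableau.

Ratio test on column r — row 1: (23/2)/(3/2) = 23/3; row 2: (33/4)/(3/4) = 11; row 3: (15/4)/(1/4) = 15. Minimum is 23/3 at row 1 (u1 leaves); pivot element 3/2.
Divide row 1 by 3/2; eliminate column r from the other rows.
Row 2 update in column u1: 0 − (3/4)·(2/3) = -1/2.

-1/2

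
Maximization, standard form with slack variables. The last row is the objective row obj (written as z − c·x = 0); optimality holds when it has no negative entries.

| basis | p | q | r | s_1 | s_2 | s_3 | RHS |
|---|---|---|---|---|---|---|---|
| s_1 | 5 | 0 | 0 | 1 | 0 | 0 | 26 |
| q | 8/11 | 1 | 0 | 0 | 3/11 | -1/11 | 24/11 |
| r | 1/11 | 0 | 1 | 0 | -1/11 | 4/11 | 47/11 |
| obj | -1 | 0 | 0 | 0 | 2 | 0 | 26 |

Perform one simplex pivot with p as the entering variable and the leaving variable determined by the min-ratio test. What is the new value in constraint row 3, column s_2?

-1/8

Ratio test on column p — row 1: 26/5 = 26/5; row 2: (24/11)/(8/11) = 3; row 3: (47/11)/(1/11) = 47. Minimum is 3 at row 2 (q leaves); pivot element 8/11.
Divide row 2 by 8/11; eliminate column p from the other rows.
Row 3 update in column s_2: -1/11 − (1/11)·(3/8) = -1/8.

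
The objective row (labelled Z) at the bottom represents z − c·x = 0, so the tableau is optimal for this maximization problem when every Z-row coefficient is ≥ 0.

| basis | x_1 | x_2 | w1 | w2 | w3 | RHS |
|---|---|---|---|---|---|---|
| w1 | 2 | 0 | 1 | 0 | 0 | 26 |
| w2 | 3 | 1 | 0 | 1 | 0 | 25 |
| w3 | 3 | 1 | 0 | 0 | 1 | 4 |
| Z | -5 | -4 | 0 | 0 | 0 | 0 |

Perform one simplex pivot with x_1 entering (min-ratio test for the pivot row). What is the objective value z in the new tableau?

Ratio test on column x_1 — row 1: 26/2 = 13; row 2: 25/3 = 25/3; row 3: 4/3 = 4/3. Minimum is 4/3 at row 3 (w3 leaves); pivot element 3.
Pivot on row 3; the Z-row RHS becomes 0 − (-5)·(4/3) = 20/3.

20/3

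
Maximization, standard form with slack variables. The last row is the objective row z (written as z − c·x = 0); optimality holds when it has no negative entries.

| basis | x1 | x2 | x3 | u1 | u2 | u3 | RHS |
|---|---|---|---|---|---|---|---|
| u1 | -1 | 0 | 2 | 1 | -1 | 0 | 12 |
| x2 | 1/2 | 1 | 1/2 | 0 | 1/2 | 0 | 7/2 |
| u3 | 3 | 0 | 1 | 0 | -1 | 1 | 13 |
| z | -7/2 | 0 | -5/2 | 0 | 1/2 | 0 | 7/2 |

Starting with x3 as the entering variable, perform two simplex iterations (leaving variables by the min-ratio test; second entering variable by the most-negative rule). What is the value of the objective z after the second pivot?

65/3

Ratio test on column x3 — row 1: 12/2 = 6; row 2: (7/2)/(1/2) = 7; row 3: 13/1 = 13. Minimum is 6 at row 1 (u1 leaves); pivot element 2.
Pivot on row 1; the z-row RHS becomes 7/2 − (-5/2)·6 = 37/2.
Next entering variable (most negative z-row entry -19/4): x1.
Ratio test on column x1 — row 1: entry -1/2 ≤ 0; row 2: (1/2)/(3/4) = 2/3; row 3: 7/(7/2) = 2. Minimum is 2/3 at row 2 (x2 leaves); pivot element 3/4.
After the second pivot the z-row RHS is 37/2 − (-19/4)·(2/3) = 65/3.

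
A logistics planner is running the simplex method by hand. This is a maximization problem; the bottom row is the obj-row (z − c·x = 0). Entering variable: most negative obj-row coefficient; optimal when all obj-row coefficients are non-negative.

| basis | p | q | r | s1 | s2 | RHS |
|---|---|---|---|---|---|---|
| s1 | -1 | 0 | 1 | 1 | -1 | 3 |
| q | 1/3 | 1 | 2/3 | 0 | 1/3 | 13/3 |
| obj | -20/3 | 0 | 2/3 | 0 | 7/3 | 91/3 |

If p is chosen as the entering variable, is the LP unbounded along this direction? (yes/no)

no

Column p has positive entries in row(s) 2, so the ratio test bounds it — not unbounded.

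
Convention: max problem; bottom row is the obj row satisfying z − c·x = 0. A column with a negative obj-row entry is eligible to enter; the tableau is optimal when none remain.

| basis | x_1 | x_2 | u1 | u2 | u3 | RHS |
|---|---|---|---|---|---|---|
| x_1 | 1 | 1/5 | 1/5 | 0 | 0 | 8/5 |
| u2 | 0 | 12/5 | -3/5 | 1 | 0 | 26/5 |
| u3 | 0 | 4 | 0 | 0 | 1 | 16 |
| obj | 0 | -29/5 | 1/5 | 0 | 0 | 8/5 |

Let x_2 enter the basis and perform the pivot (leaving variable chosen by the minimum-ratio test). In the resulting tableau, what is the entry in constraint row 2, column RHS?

13/6

Ratio test on column x_2 — row 1: (8/5)/(1/5) = 8; row 2: (26/5)/(12/5) = 13/6; row 3: 16/4 = 4. Minimum is 13/6 at row 2 (u2 leaves); pivot element 12/5.
Divide row 2 by 12/5; eliminate column x_2 from the other rows.
In the new row 2, the RHS entry is the old entry divided by the pivot: (26/5)/(12/5) = 13/6.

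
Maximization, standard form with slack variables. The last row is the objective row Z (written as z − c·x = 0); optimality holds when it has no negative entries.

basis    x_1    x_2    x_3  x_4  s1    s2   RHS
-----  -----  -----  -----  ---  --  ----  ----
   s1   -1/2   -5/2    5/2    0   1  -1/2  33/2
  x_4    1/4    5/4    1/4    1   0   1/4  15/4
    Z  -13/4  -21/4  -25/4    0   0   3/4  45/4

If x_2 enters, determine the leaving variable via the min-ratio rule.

x_4

Column x_2 entries and ratios — s1: -5/2 ≤ 0, skip; x_4: (15/4)/(5/4) = 3.
Smallest ratio is 3 in the row of x_4, so x_4 leaves.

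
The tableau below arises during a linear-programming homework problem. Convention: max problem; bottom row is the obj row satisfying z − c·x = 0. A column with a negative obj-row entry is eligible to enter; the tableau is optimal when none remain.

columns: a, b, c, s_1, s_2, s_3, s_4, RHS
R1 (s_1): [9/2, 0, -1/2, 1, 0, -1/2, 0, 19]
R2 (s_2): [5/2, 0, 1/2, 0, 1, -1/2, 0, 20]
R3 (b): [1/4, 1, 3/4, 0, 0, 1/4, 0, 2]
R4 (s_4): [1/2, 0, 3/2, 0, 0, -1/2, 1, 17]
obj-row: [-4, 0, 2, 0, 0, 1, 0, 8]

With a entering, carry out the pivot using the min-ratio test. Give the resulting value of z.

224/9

Ratio test on column a — row 1: 19/(9/2) = 38/9; row 2: 20/(5/2) = 8; row 3: 2/(1/4) = 8; row 4: 17/(1/2) = 34. Minimum is 38/9 at row 1 (s_1 leaves); pivot element 9/2.
Pivot on row 1; the obj-row RHS becomes 8 − (-4)·(38/9) = 224/9.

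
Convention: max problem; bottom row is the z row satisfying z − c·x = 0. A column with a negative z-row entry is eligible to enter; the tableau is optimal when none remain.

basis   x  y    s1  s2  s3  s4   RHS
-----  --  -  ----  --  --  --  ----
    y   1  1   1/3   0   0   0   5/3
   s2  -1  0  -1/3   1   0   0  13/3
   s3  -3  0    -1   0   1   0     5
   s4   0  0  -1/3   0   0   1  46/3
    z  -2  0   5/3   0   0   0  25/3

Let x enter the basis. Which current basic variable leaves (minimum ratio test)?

Column x entries and ratios — y: (5/3)/1 = 5/3; s2: -1 ≤ 0, skip; s3: -3 ≤ 0, skip; s4: 0 ≤ 0, skip.
Smallest ratio is 5/3 in the row of y, so y leaves.

y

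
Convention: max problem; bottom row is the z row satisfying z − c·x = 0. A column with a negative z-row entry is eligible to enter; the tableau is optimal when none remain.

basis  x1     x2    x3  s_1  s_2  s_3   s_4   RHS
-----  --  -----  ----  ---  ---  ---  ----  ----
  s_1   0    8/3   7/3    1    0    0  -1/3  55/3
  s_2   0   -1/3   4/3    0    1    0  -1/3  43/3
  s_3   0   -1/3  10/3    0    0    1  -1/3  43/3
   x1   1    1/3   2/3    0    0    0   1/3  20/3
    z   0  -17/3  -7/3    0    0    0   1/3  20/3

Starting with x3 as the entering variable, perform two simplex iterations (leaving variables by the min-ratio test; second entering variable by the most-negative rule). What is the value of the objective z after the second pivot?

Ratio test on column x3 — row 1: (55/3)/(7/3) = 55/7; row 2: (43/3)/(4/3) = 43/4; row 3: (43/3)/(10/3) = 43/10; row 4: (20/3)/(2/3) = 10. Minimum is 43/10 at row 3 (s_3 leaves); pivot element 10/3.
Pivot on row 3; the z-row RHS becomes 20/3 − (-7/3)·(43/10) = 167/10.
Next entering variable (most negative z-row entry -59/10): x2.
Ratio test on column x2 — row 1: (83/10)/(29/10) = 83/29; row 2: entry -1/5 ≤ 0; row 3: entry -1/10 ≤ 0; row 4: (19/5)/(2/5) = 19/2. Minimum is 83/29 at row 1 (s_1 leaves); pivot element 29/10.
After the second pivot the z-row RHS is 167/10 − (-59/10)·(83/29) = 974/29.

974/29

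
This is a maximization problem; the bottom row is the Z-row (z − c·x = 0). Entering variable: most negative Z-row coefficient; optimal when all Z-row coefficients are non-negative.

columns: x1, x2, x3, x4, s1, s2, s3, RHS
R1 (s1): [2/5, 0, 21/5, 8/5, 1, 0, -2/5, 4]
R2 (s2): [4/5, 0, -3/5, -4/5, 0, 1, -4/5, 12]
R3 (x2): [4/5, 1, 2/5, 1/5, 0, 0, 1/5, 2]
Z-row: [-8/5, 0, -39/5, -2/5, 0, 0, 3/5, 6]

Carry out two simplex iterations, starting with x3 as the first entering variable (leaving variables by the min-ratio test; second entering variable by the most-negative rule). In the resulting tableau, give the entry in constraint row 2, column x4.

-5/8

Ratio test on column x3 — row 1: 4/(21/5) = 20/21; row 2: entry -3/5 ≤ 0; row 3: 2/(2/5) = 5. Minimum is 20/21 at row 1 (s1 leaves); pivot element 21/5.
Divide row 1 by 21/5; eliminate column x3 from the other rows.
Second iteration: most negative Z-row entry is -6/7 in column x1, so x1 enters.
Ratio test on column x1 — row 1: (20/21)/(2/21) = 10; row 2: (88/7)/(6/7) = 44/3; row 3: (34/21)/(16/21) = 17/8. Minimum is 17/8 at row 3 (x2 leaves); pivot element 16/21.
Divide row 3 by 16/21; eliminate column x1 from the other rows.
After both pivots, the entry at constraint row 2, column x4 is -5/8.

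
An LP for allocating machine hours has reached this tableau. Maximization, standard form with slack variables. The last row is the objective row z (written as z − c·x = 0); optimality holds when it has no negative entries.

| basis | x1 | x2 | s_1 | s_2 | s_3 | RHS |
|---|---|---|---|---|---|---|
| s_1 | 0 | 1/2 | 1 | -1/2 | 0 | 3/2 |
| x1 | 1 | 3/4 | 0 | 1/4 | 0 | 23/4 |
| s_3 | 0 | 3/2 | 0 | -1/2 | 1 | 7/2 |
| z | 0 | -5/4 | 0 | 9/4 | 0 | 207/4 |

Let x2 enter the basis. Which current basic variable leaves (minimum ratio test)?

s_3

Column x2 entries and ratios — s_1: (3/2)/(1/2) = 3; x1: (23/4)/(3/4) = 23/3; s_3: (7/2)/(3/2) = 7/3.
Smallest ratio is 7/3 in the row of s_3, so s_3 leaves.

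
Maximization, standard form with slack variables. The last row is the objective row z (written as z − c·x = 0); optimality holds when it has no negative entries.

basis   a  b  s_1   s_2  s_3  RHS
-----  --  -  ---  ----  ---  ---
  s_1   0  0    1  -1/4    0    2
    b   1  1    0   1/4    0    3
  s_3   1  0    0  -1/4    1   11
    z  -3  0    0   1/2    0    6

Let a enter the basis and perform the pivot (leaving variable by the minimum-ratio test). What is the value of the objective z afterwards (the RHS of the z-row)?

15

Ratio test on column a — row 1: entry 0 ≤ 0; row 2: 3/1 = 3; row 3: 11/1 = 11. Minimum is 3 at row 2 (b leaves); pivot element 1.
Pivot on row 2; the z-row RHS becomes 6 − (-3)·3 = 15.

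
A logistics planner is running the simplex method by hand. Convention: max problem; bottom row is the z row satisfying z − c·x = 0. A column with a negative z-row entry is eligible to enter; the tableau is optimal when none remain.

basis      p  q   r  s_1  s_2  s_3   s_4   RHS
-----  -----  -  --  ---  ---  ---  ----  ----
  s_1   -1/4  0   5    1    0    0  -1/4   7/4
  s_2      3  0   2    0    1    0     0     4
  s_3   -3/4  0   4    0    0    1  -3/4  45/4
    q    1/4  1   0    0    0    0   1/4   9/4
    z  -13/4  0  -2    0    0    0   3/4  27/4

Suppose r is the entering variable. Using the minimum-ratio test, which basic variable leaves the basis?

Column r entries and ratios — s_1: (7/4)/5 = 7/20; s_2: 4/2 = 2; s_3: (45/4)/4 = 45/16; q: 0 ≤ 0, skip.
Smallest ratio is 7/20 in the row of s_1, so s_1 leaves.

s_1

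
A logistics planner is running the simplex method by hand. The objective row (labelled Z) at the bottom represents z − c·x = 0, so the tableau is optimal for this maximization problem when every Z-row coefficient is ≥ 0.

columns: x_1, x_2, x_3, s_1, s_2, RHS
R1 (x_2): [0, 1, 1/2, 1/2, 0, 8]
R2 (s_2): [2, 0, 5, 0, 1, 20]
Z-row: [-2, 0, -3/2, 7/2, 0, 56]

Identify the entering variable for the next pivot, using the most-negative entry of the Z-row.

Negative Z-row entries: x_1: -2, x_3: -3/2.
The most negative is -2 in column x_1, so x_1 enters.

x_1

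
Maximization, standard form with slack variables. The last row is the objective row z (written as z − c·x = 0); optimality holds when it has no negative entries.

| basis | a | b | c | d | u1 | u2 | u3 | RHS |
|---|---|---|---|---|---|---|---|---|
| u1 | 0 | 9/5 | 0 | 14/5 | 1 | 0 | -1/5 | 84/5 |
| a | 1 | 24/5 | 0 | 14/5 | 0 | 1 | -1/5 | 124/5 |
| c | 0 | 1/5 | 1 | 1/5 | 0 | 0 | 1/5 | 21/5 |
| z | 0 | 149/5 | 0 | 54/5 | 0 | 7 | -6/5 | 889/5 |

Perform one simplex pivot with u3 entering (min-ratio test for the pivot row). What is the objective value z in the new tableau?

Ratio test on column u3 — row 1: entry -1/5 ≤ 0; row 2: entry -1/5 ≤ 0; row 3: (21/5)/(1/5) = 21. Minimum is 21 at row 3 (c leaves); pivot element 1/5.
Pivot on row 3; the z-row RHS becomes 889/5 − (-6/5)·21 = 203.

203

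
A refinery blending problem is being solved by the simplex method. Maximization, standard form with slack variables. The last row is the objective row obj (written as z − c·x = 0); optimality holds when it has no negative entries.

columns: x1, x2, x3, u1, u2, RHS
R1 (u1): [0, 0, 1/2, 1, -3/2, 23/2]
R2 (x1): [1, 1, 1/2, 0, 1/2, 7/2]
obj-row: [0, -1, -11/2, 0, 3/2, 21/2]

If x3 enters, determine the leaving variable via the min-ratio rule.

Column x3 entries and ratios — u1: (23/2)/(1/2) = 23; x1: (7/2)/(1/2) = 7.
Smallest ratio is 7 in the row of x1, so x1 leaves.

x1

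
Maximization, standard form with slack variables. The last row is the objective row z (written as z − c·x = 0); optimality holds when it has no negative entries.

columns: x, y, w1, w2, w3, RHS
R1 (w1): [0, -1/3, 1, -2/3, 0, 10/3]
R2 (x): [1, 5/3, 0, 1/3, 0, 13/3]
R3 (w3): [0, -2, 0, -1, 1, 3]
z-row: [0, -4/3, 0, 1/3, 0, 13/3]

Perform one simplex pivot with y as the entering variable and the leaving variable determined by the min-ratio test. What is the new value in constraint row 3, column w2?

-3/5

Ratio test on column y — row 1: entry -1/3 ≤ 0; row 2: (13/3)/(5/3) = 13/5; row 3: entry -2 ≤ 0. Minimum is 13/5 at row 2 (x leaves); pivot element 5/3.
Divide row 2 by 5/3; eliminate column y from the other rows.
Row 3 update in column w2: -1 − (-2)·(1/5) = -3/5.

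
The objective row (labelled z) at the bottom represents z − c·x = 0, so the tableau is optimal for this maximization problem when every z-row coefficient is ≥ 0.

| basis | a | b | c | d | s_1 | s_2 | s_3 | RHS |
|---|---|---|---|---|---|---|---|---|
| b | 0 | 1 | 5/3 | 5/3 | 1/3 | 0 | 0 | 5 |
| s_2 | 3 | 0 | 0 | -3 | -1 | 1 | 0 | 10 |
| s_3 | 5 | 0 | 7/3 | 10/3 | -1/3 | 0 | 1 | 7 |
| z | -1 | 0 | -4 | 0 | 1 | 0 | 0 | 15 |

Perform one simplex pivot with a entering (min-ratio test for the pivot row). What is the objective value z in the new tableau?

Ratio test on column a — row 1: entry 0 ≤ 0; row 2: 10/3 = 10/3; row 3: 7/5 = 7/5. Minimum is 7/5 at row 3 (s_3 leaves); pivot element 5.
Pivot on row 3; the z-row RHS becomes 15 − (-1)·(7/5) = 82/5.

82/5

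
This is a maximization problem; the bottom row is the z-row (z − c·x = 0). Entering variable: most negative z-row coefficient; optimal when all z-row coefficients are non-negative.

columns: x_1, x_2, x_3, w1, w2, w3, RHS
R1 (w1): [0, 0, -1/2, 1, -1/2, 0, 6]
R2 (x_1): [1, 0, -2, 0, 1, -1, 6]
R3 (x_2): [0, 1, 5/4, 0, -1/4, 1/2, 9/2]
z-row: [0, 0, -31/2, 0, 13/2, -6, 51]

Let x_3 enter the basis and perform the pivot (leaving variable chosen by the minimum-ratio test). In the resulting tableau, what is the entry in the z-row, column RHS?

534/5

Ratio test on column x_3 — row 1: entry -1/2 ≤ 0; row 2: entry -2 ≤ 0; row 3: (9/2)/(5/4) = 18/5. Minimum is 18/5 at row 3 (x_2 leaves); pivot element 5/4.
Divide row 3 by 5/4; eliminate column x_3 from the other rows.
z-row update in column RHS: 51 − (-31/2)·(18/5) = 534/5.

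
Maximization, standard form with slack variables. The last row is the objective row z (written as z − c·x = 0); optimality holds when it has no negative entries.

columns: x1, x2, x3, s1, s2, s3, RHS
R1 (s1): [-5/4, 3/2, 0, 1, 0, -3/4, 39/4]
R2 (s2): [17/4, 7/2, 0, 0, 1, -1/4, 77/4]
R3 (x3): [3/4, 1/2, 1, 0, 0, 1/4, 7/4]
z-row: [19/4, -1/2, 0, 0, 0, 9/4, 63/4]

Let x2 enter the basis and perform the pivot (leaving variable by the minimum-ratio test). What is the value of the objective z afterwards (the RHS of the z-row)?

35/2

Ratio test on column x2 — row 1: (39/4)/(3/2) = 13/2; row 2: (77/4)/(7/2) = 11/2; row 3: (7/4)/(1/2) = 7/2. Minimum is 7/2 at row 3 (x3 leaves); pivot element 1/2.
Pivot on row 3; the z-row RHS becomes 63/4 − (-1/2)·(7/2) = 35/2.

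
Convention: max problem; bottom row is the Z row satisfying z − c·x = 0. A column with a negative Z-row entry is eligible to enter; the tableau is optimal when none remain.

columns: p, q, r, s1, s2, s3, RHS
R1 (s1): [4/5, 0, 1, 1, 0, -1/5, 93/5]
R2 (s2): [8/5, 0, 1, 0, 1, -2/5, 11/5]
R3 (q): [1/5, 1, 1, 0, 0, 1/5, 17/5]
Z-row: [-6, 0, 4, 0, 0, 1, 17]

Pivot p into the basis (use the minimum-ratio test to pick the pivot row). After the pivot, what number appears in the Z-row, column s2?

15/4

Ratio test on column p — row 1: (93/5)/(4/5) = 93/4; row 2: (11/5)/(8/5) = 11/8; row 3: (17/5)/(1/5) = 17. Minimum is 11/8 at row 2 (s2 leaves); pivot element 8/5.
Divide row 2 by 8/5; eliminate column p from the other rows.
Z-row update in column s2: 0 − (-6)·(5/8) = 15/4.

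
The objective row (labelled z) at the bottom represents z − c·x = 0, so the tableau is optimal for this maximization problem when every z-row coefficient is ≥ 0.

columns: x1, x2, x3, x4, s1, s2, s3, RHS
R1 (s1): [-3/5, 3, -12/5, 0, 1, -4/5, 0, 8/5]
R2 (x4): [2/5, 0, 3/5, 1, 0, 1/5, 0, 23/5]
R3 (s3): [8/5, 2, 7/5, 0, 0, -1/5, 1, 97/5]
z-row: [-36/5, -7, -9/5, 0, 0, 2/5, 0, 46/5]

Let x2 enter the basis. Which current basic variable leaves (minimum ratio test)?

Column x2 entries and ratios — s1: (8/5)/3 = 8/15; x4: 0 ≤ 0, skip; s3: (97/5)/2 = 97/10.
Smallest ratio is 8/15 in the row of s1, so s1 leaves.

s1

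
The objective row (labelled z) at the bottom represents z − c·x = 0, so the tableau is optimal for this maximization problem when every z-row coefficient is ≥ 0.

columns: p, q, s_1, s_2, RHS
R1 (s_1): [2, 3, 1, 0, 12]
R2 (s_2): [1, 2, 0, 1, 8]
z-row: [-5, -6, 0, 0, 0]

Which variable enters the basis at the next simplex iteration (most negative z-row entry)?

q

Negative z-row entries: p: -5, q: -6.
The most negative is -6 in column q, so q enters.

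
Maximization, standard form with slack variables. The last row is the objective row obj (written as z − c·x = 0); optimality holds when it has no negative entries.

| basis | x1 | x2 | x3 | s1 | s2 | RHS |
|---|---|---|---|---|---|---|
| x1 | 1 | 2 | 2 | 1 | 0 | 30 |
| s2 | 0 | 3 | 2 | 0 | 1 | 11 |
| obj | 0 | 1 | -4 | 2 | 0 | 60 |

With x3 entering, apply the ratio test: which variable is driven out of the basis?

s2

Column x3 entries and ratios — x1: 30/2 = 15; s2: 11/2 = 11/2.
Smallest ratio is 11/2 in the row of s2, so s2 leaves.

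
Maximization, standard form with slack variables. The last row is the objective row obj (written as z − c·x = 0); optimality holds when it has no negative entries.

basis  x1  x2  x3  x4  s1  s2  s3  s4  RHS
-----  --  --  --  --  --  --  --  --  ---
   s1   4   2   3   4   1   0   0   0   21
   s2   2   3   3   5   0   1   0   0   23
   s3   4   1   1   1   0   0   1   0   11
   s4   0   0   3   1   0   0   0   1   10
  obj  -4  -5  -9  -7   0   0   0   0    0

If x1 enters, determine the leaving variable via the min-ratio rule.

Column x1 entries and ratios — s1: 21/4 = 21/4; s2: 23/2 = 23/2; s3: 11/4 = 11/4; s4: 0 ≤ 0, skip.
Smallest ratio is 11/4 in the row of s3, so s3 leaves.

s3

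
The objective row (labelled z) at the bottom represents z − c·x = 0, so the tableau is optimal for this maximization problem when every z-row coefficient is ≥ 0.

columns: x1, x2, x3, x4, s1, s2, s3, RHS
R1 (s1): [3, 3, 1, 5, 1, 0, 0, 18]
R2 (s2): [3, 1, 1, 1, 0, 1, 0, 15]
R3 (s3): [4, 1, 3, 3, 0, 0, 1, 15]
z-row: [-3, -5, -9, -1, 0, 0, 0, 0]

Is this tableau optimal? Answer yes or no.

The z-row has a negative entry -9 in column x3, so it is not optimal.

no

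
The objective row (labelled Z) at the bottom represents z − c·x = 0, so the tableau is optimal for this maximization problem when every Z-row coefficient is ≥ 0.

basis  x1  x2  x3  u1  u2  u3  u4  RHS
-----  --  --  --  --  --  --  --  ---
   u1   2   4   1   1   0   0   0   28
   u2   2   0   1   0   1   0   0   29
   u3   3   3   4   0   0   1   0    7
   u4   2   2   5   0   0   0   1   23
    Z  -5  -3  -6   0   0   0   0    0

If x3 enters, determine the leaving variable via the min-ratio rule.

u3

Column x3 entries and ratios — u1: 28/1 = 28; u2: 29/1 = 29; u3: 7/4 = 7/4; u4: 23/5 = 23/5.
Smallest ratio is 7/4 in the row of u3, so u3 leaves.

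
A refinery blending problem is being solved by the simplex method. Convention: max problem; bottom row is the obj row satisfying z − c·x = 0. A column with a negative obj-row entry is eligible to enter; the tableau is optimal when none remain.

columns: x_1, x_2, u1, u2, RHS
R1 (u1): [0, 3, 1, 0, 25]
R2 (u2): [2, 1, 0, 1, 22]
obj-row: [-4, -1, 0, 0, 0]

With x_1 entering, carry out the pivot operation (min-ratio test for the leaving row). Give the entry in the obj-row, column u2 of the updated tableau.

2

Ratio test on column x_1 — row 1: entry 0 ≤ 0; row 2: 22/2 = 11. Minimum is 11 at row 2 (u2 leaves); pivot element 2.
Divide row 2 by 2; eliminate column x_1 from the other rows.
obj-row update in column u2: 0 − (-4)·(1/2) = 2.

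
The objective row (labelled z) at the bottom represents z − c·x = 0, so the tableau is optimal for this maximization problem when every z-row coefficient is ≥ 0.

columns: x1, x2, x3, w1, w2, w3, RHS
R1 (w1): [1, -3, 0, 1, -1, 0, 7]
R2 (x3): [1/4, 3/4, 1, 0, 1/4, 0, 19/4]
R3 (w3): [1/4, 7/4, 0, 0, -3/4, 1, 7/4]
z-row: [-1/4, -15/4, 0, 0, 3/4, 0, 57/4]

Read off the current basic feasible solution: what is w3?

w3 is basic (row 3); its value is the RHS of that row, 7/4.

7/4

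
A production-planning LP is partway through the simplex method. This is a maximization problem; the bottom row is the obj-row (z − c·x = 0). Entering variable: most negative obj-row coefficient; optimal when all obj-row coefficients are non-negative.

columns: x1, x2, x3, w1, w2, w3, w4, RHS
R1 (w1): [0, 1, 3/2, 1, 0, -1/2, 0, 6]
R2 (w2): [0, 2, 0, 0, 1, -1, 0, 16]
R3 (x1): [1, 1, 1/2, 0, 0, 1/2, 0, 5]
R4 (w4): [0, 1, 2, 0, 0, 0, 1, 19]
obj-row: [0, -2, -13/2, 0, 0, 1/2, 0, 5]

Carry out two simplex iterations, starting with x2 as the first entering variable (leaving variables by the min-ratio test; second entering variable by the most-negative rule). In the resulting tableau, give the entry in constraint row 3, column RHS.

9/2

Ratio test on column x2 — row 1: 6/1 = 6; row 2: 16/2 = 8; row 3: 5/1 = 5; row 4: 19/1 = 19. Minimum is 5 at row 3 (x1 leaves); pivot element 1.
Divide row 3 by 1; eliminate column x2 from the other rows.
Second iteration: most negative obj-row entry is -11/2 in column x3, so x3 enters.
Ratio test on column x3 — row 1: 1/1 = 1; row 2: entry -1 ≤ 0; row 3: 5/(1/2) = 10; row 4: 14/(3/2) = 28/3. Minimum is 1 at row 1 (w1 leaves); pivot element 1.
Divide row 1 by 1; eliminate column x3 from the other rows.
After both pivots, the entry at constraint row 3, column RHS is 9/2.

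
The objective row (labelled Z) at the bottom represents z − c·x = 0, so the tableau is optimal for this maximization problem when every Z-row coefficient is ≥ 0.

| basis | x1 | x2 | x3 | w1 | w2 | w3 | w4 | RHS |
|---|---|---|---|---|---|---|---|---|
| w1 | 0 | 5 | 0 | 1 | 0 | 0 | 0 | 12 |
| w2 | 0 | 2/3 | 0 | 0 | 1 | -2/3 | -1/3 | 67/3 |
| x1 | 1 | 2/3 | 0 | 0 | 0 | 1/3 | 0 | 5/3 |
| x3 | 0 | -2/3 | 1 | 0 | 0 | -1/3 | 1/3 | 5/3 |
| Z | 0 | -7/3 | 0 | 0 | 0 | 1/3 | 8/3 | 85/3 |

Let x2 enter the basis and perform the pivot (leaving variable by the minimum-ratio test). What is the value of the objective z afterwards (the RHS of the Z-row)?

Ratio test on column x2 — row 1: 12/5 = 12/5; row 2: (67/3)/(2/3) = 67/2; row 3: (5/3)/(2/3) = 5/2; row 4: entry -2/3 ≤ 0. Minimum is 12/5 at row 1 (w1 leaves); pivot element 5.
Pivot on row 1; the Z-row RHS becomes 85/3 − (-7/3)·(12/5) = 509/15.

509/15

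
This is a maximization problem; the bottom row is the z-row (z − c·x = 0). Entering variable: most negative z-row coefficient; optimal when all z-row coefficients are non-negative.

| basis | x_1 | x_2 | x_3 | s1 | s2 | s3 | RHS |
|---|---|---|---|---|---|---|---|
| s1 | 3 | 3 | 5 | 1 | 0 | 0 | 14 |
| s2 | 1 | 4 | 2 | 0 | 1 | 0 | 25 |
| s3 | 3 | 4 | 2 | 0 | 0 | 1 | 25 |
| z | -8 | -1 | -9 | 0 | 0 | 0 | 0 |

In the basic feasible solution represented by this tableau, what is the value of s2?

s2 is basic (row 2); its value is the RHS of that row, 25.

25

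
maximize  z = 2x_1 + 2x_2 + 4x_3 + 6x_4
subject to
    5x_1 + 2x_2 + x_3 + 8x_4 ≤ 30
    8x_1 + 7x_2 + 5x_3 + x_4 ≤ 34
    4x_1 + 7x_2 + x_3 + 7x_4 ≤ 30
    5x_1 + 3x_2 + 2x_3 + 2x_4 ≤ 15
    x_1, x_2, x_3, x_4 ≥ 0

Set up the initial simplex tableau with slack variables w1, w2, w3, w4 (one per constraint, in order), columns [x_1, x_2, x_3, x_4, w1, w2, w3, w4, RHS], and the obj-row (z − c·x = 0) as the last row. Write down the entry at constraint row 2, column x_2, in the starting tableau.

Constraint 2 has coefficient 7 on x_2.

7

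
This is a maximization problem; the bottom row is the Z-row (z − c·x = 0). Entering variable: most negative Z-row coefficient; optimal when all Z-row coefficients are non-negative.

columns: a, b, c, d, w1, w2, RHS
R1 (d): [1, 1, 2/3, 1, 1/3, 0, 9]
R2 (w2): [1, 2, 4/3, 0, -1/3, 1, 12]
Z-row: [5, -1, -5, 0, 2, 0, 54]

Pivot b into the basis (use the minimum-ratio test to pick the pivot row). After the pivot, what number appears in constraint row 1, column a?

Ratio test on column b — row 1: 9/1 = 9; row 2: 12/2 = 6. Minimum is 6 at row 2 (w2 leaves); pivot element 2.
Divide row 2 by 2; eliminate column b from the other rows.
Row 1 update in column a: 1 − 1·(1/2) = 1/2.

1/2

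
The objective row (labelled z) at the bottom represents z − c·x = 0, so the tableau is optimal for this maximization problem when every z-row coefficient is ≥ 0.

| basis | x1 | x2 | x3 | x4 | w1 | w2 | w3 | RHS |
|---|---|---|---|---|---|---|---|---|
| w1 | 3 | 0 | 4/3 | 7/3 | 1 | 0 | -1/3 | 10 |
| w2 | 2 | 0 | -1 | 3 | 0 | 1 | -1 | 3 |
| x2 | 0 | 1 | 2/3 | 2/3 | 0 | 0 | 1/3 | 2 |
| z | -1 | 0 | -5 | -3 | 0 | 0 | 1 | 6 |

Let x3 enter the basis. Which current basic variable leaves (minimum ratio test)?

x2

Column x3 entries and ratios — w1: 10/(4/3) = 15/2; w2: -1 ≤ 0, skip; x2: 2/(2/3) = 3.
Smallest ratio is 3 in the row of x2, so x2 leaves.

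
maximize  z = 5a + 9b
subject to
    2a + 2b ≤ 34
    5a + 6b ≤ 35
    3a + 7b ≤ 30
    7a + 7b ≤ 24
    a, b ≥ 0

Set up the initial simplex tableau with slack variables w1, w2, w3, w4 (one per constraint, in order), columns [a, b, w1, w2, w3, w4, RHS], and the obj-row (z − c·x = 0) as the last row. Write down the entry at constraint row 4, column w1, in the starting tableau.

0

Slack w1 belongs to constraint 1; its column is the unit vector e_1, so the entry in row 4 is 0.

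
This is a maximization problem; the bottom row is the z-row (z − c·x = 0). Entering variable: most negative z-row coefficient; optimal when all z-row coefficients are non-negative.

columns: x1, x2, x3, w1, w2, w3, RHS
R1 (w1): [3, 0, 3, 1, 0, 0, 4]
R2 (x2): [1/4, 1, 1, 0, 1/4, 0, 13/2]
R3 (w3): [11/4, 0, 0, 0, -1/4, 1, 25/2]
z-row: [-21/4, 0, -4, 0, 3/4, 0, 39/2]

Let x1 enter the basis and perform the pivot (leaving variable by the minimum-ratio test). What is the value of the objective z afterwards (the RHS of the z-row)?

53/2

Ratio test on column x1 — row 1: 4/3 = 4/3; row 2: (13/2)/(1/4) = 26; row 3: (25/2)/(11/4) = 50/11. Minimum is 4/3 at row 1 (w1 leaves); pivot element 3.
Pivot on row 1; the z-row RHS becomes 39/2 − (-21/4)·(4/3) = 53/2.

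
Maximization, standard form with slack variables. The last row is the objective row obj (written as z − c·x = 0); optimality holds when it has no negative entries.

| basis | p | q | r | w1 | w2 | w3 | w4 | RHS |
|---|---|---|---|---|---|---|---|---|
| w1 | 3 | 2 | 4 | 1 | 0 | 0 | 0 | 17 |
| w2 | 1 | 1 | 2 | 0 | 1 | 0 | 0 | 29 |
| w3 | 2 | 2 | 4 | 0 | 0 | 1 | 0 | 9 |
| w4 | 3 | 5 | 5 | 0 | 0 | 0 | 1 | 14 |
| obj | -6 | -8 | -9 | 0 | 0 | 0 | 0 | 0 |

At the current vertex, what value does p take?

p is not in the basis, so in the current basic feasible solution p = 0.

0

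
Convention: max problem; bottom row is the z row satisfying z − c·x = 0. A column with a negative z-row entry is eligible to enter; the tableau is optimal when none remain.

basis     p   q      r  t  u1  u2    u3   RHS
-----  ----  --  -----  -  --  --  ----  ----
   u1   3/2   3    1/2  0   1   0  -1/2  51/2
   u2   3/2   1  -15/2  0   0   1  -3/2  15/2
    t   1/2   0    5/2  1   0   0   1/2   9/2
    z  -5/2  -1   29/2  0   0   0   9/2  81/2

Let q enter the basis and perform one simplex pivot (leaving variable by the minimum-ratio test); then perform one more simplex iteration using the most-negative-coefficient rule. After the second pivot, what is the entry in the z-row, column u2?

5/3

Ratio test on column q — row 1: (51/2)/3 = 17/2; row 2: (15/2)/1 = 15/2; row 3: entry 0 ≤ 0. Minimum is 15/2 at row 2 (u2 leaves); pivot element 1.
Divide row 2 by 1; eliminate column q from the other rows.
Second iteration: most negative z-row entry is -1 in column p, so p enters.
Ratio test on column p — row 1: entry -3 ≤ 0; row 2: (15/2)/(3/2) = 5; row 3: (9/2)/(1/2) = 9. Minimum is 5 at row 2 (q leaves); pivot element 3/2.
Divide row 2 by 3/2; eliminate column p from the other rows.
After both pivots, the entry at the z-row, column u2 is 5/3.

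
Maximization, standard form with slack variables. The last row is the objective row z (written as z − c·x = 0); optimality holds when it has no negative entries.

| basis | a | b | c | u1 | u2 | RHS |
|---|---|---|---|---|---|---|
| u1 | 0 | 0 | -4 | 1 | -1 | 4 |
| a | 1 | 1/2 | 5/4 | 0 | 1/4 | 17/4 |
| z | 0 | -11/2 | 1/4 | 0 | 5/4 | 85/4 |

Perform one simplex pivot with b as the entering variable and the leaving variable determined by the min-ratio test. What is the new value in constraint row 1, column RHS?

4

Ratio test on column b — row 1: entry 0 ≤ 0; row 2: (17/4)/(1/2) = 17/2. Minimum is 17/2 at row 2 (a leaves); pivot element 1/2.
Divide row 2 by 1/2; eliminate column b from the other rows.
Row 1 update in column RHS: 4 − 0·(17/2) = 4.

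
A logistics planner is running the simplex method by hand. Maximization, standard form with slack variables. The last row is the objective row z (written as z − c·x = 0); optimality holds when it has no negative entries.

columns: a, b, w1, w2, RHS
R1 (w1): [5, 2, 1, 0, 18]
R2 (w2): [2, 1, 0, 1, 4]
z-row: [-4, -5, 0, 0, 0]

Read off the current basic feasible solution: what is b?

b is not in the basis, so in the current basic feasible solution b = 0.

0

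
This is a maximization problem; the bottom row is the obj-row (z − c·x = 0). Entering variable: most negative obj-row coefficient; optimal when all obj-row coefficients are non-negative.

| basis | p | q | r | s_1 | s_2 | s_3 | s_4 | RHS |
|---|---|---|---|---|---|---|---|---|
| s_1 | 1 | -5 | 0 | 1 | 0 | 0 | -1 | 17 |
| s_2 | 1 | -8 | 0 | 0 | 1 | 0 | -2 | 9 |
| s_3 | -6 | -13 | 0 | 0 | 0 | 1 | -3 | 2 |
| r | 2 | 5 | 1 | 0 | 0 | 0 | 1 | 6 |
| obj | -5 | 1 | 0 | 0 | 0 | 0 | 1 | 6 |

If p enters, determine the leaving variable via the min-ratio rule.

r

Column p entries and ratios — s_1: 17/1 = 17; s_2: 9/1 = 9; s_3: -6 ≤ 0, skip; r: 6/2 = 3.
Smallest ratio is 3 in the row of r, so r leaves.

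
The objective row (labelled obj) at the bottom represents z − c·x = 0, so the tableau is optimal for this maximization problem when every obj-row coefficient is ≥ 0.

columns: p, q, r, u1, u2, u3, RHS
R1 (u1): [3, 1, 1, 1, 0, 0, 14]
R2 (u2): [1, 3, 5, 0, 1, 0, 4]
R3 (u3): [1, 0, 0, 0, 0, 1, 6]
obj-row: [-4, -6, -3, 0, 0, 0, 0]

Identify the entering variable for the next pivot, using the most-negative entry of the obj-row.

Negative obj-row entries: p: -4, q: -6, r: -3.
The most negative is -6 in column q, so q enters.

q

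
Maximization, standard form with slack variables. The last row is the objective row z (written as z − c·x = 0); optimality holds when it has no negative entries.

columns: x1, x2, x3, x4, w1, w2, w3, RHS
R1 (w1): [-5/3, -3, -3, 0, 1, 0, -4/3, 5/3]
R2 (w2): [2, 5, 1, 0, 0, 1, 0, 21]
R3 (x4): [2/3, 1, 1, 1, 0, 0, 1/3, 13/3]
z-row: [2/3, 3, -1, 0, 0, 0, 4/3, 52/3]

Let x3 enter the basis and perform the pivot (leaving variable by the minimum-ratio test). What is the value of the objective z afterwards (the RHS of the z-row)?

Ratio test on column x3 — row 1: entry -3 ≤ 0; row 2: 21/1 = 21; row 3: (13/3)/1 = 13/3. Minimum is 13/3 at row 3 (x4 leaves); pivot element 1.
Pivot on row 3; the z-row RHS becomes 52/3 − (-1)·(13/3) = 65/3.

65/3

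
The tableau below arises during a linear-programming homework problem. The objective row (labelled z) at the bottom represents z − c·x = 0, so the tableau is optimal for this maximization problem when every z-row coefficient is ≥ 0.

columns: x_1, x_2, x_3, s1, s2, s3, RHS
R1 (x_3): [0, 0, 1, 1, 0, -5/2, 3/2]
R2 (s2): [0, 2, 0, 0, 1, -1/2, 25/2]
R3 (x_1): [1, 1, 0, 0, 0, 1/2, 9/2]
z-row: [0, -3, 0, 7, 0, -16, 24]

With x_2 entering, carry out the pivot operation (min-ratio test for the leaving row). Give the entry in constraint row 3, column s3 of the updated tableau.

1/2

Ratio test on column x_2 — row 1: entry 0 ≤ 0; row 2: (25/2)/2 = 25/4; row 3: (9/2)/1 = 9/2. Minimum is 9/2 at row 3 (x_1 leaves); pivot element 1.
Divide row 3 by 1; eliminate column x_2 from the other rows.
In the new row 3, the s3 entry is the old entry divided by the pivot: (1/2)/1 = 1/2.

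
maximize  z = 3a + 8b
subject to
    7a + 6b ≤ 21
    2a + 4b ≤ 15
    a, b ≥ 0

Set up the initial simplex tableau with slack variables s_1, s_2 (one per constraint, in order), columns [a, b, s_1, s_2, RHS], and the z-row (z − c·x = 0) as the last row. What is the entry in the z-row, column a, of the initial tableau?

-3

The z-row carries the negated objective coefficients: the a entry is -3.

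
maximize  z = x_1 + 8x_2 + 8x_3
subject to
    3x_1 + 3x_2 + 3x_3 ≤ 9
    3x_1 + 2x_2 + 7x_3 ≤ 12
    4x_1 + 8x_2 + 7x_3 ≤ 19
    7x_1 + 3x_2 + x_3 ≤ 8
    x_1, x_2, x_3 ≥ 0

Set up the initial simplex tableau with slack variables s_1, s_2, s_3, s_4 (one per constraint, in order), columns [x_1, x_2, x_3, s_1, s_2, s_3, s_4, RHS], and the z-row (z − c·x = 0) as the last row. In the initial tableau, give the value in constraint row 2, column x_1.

3

Constraint 2 has coefficient 3 on x_1.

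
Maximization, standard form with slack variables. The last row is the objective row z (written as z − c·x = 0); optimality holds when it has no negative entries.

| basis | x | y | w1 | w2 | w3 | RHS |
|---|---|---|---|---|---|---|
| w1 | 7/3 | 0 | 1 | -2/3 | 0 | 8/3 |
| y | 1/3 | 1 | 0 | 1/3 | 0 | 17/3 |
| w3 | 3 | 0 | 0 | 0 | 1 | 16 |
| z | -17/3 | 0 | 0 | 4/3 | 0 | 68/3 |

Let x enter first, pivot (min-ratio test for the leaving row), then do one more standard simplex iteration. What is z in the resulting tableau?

Ratio test on column x — row 1: (8/3)/(7/3) = 8/7; row 2: (17/3)/(1/3) = 17; row 3: 16/3 = 16/3. Minimum is 8/7 at row 1 (w1 leaves); pivot element 7/3.
Pivot on row 1; the z-row RHS becomes 68/3 − (-17/3)·(8/7) = 204/7.
Next entering variable (most negative z-row entry -2/7): w2.
Ratio test on column w2 — row 1: entry -2/7 ≤ 0; row 2: (37/7)/(3/7) = 37/3; row 3: (88/7)/(6/7) = 44/3. Minimum is 37/3 at row 2 (y leaves); pivot element 3/7.
After the second pivot the z-row RHS is 204/7 − (-2/7)·(37/3) = 98/3.

98/3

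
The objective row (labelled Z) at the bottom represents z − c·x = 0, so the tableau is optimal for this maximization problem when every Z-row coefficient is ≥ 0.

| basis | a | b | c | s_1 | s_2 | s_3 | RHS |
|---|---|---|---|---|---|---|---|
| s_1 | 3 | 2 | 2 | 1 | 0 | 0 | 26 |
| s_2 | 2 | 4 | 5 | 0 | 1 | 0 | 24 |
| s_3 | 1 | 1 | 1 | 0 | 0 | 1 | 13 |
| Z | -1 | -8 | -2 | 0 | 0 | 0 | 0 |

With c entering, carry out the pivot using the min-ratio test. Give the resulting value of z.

Ratio test on column c — row 1: 26/2 = 13; row 2: 24/5 = 24/5; row 3: 13/1 = 13. Minimum is 24/5 at row 2 (s_2 leaves); pivot element 5.
Pivot on row 2; the Z-row RHS becomes 0 − (-2)·(24/5) = 48/5.

48/5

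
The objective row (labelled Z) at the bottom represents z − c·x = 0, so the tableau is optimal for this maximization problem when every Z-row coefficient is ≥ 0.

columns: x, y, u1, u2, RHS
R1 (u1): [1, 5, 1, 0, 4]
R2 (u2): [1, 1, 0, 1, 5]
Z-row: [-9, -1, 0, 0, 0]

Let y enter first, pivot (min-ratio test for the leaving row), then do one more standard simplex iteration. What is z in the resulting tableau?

36

Ratio test on column y — row 1: 4/5 = 4/5; row 2: 5/1 = 5. Minimum is 4/5 at row 1 (u1 leaves); pivot element 5.
Pivot on row 1; the Z-row RHS becomes 0 − (-1)·(4/5) = 4/5.
Next entering variable (most negative Z-row entry -44/5): x.
Ratio test on column x — row 1: (4/5)/(1/5) = 4; row 2: (21/5)/(4/5) = 21/4. Minimum is 4 at row 1 (y leaves); pivot element 1/5.
After the second pivot the Z-row RHS is 4/5 − (-44/5)·4 = 36.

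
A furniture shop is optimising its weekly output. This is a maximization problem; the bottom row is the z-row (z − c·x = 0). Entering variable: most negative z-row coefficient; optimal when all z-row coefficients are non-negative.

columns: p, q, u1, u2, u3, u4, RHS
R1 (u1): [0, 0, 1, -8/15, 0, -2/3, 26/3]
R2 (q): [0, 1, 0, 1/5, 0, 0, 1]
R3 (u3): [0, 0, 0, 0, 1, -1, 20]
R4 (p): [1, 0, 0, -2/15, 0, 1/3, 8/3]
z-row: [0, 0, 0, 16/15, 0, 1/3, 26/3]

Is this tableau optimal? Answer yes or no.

Every z-row coefficient is ≥ 0, so the tableau is optimal.

yes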